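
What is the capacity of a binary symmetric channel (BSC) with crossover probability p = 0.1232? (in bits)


H(p) = -p*log2(p) - (1-p)*log2(1-p) = -0.1232*log2(0.1232) - 0.8768*log2(0.8768) = 0.372178 + 0.166312 = 0.5385. C = 1 - H(p) = 1 - 0.5385 = 0.4615

0.4615 bits


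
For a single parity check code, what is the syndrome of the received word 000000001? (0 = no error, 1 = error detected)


Syndrome = XOR of all bits = 0 XOR 0 XOR 0 XOR 0 XOR 0 XOR 0 XOR 0 XOR 0 XOR 1 = 1

1


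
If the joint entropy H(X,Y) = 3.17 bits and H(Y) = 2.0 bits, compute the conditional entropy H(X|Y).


H(X|Y) = H(X,Y) - H(Y) = 3.17 - 2.0 = 1.17

1.17 bits


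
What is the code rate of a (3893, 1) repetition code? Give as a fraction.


Rate = k/n = 1/3893

1/3893


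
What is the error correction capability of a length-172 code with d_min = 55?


Correction capability = floor((d-1)/2) = floor((55-1)/2) = 27

27 errors


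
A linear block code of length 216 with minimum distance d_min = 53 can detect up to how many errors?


Detection capability = d_min - 1 = 53 - 1 = 52

52 errors


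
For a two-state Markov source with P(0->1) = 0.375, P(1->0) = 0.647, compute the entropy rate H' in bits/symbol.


Stationary distribution: pi_0 = p10/(p01+p10) = 0.6331, pi_1 = 0.3669. Entropy rate H' = pi_0*H(p01) + pi_1*H(p10) = 0.6331*0.9544 + 0.3669*0.9367 = 0.9479

0.9479 bits/symbol


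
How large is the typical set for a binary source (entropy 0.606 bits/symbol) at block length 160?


log2|A_typical| = nH = 160 * 0.606 = 96.96, so |A_typical| ~ 2^96.96 = 1.541e+29

1.541e+29


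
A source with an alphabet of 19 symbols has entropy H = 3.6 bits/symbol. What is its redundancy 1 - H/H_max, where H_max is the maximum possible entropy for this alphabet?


H_max = log2(K) = log2(19) = 4.2479 bits/symbol. Redundancy = 1 - H/H_max = 1 - 3.6/4.2479 = 1 - 0.8475 = 0.1525

0.1525


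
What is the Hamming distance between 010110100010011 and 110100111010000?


Count differing positions: ^ . . . ^ . . ^ ^ . . . . ^ ^ = 6 differences

6


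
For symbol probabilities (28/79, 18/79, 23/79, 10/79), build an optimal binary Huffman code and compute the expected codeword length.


Huffman construction (repeatedly merge the two least-probable nodes; each merge adds 1 bit to every symbol beneath it): 10/79 + 18/79 = 28/79; 23/79 + 28/79 = 51/79; 28/79 + 51/79 = 1. Resulting codeword lengths (in the order the probabilities were given): (2, 2, 2, 2). L_avg = sum(p_i * l_i) = 28/79*2 + 18/79*2 + 23/79*2 + 10/79*2 = 2

2.0 bits


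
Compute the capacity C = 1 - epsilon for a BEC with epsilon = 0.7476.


C = 1 - epsilon = 1 - 0.7476 = 0.2524

0.2524 bits


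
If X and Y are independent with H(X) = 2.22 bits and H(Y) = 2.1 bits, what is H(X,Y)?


For independent variables, H(X,Y) = H(X) + H(Y) = 2.22 + 2.1 = 4.32

4.32 bits


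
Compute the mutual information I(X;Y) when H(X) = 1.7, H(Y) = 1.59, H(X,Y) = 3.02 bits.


I(X;Y) = H(X) + H(Y) - H(X,Y) = 1.7 + 1.59 - 3.02 = 0.27

0.27 bits


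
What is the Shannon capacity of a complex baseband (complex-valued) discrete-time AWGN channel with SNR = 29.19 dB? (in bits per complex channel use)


SNR_linear = 10^(29.19/10) = 829.8508; C = log2(1 + SNR_linear) = log2(1 + 829.8508) = 9.6984

9.6984 bits/channel use


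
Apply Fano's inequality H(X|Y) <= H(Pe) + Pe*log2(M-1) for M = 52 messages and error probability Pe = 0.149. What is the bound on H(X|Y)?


H(Pe) = -Pe*log2(Pe) - (1-Pe)*log2(1-Pe) = -0.149*log2(0.149) - 0.851*log2(0.851) = 0.409246 + 0.198086 = 0.6073. Pe*log2(M-1) = 0.149*log2(51) = 0.845191. Bound = H(Pe) + Pe*log2(M-1) = 0.409246 + 0.198086 + 0.845191 = 1.4525

1.4525 bits


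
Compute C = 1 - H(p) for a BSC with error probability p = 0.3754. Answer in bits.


H(p) = -p*log2(p) - (1-p)*log2(1-p) = -0.3754*log2(0.3754) - 0.6246*log2(0.6246) = 0.530628 + 0.424101 = 0.9547. C = 1 - H(p) = 1 - 0.9547 = 0.0453

0.0453 bits


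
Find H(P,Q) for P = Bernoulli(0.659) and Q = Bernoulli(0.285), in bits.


H(P,Q) = -p*log2(q) - (1-p)*log2(1-q). -0.659*log2(0.285) = 1.193427; -0.341*log2(0.715) = 0.165039. H(P,Q) = 1.193427 + 0.165039 = 1.3585

1.3585 bits


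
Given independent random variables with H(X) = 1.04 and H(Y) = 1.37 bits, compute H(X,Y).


For independent variables, H(X,Y) = H(X) + H(Y) = 1.04 + 1.37 = 2.41

2.41 bits


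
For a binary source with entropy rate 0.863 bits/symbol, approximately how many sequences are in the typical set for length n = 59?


log2|A_typical| = nH = 59 * 0.863 = 50.917, so |A_typical| ~ 2^50.917 = 2.126e+15

2.126e+15


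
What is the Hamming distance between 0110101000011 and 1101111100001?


Count differing positions: ^ . ^ ^ . ^ . ^ . . . ^ . = 6 differences

6


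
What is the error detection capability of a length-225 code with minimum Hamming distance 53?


Detection capability = d_min - 1 = 53 - 1 = 52

52 errors


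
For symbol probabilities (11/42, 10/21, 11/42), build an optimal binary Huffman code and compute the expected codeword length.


Huffman construction (repeatedly merge the two least-probable nodes; each merge adds 1 bit to every symbol beneath it): 11/42 + 11/42 = 11/21; 10/21 + 11/21 = 1. Resulting codeword lengths (in the order the probabilities were given): (2, 1, 2). L_avg = sum(p_i * l_i) = 11/42*2 + 10/21*1 + 11/42*2 = 32/21 = 1.5238

1.5238 bits


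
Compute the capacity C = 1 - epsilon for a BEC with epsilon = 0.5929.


C = 1 - epsilon = 1 - 0.5929 = 0.4071

0.4071 bits


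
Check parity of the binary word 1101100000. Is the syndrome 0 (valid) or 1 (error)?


Syndrome = XOR of all bits = 1 XOR 1 XOR 0 XOR 1 XOR 1 XOR 0 XOR 0 XOR 0 XOR 0 XOR 0 = 0

0


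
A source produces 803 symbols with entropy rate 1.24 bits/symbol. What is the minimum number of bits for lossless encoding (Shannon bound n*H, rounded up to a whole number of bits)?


Minimum bits >= n * H = 803 * 1.24 = 995.72, rounded up to a whole number of bits = 996

996 bits


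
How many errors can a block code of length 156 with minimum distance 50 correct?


Correction capability = floor((d-1)/2) = floor((50-1)/2) = 24

24 errors


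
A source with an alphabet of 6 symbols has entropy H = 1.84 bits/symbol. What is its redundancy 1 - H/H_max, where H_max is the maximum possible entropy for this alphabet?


H_max = log2(K) = log2(6) = 2.585 bits/symbol. Redundancy = 1 - H/H_max = 1 - 1.84/2.585 = 1 - 0.7118 = 0.2882

0.2882


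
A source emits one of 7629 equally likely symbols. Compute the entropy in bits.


H = log2(n) = log2(7629) = 12.8973

12.8973 bits


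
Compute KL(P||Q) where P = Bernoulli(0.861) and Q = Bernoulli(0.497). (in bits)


KL = p*log2(p/q) + (1-p)*log2((1-p)/(1-q)) = 0.861*log2(0.861/0.497) + 0.139*log2(0.139/0.503) = 0.4247

0.4247 bits


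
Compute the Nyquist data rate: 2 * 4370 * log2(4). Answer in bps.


Rate = 2 * B * log2(M) = 2 * 4370 * 2.0 = 17480.0

17480.0 bps


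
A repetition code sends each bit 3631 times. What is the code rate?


Rate = k/n = 1/3631

1/3631


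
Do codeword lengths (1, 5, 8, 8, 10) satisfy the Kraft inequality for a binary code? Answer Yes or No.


Kraft sum = sum(2^(-l_i)) = 0.54, need <= 1. Result: satisfied (a binary prefix-free code with these lengths exists)

Yes


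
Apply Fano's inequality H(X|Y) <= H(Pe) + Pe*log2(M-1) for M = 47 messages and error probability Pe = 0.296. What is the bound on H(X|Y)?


H(Pe) = -Pe*log2(Pe) - (1-Pe)*log2(1-Pe) = -0.296*log2(0.296) - 0.704*log2(0.704) = 0.519874 + 0.356472 = 0.8763. Pe*log2(M-1) = 0.296*log2(46) = 1.634974. Bound = H(Pe) + Pe*log2(M-1) = 0.519874 + 0.356472 + 1.634974 = 2.5113

2.5113 bits


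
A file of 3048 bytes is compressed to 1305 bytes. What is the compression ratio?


Ratio = original / compressed = 3048 / 1305 = 2.3356

2.3356


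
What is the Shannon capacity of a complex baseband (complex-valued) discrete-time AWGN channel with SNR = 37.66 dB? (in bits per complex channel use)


SNR_linear = 10^(37.66/10) = 5834.451; C = log2(1 + SNR_linear) = log2(1 + 5834.451) = 12.5106

12.5106 bits/channel use


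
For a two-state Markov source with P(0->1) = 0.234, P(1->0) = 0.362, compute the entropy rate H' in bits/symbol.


Stationary distribution: pi_0 = p10/(p01+p10) = 0.6074, pi_1 = 0.3926. Entropy rate H' = pi_0*H(p01) + pi_1*H(p10) = 0.6074*0.7849 + 0.3926*0.9443 = 0.8475

0.8475 bits/symbol


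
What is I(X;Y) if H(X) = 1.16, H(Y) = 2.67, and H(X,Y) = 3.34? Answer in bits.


I(X;Y) = H(X) + H(Y) - H(X,Y) = 1.16 + 2.67 - 3.34 = 0.49

0.49 bits


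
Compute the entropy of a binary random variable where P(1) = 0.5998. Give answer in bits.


H = -p*log2(p) - (1-p)*log2(1-p). -0.5998*log2(0.5998) = 0.442320; -0.4002*log2(0.4002) = 0.528747. H = 0.442320 + 0.528747 = 0.9711

0.9711 bits


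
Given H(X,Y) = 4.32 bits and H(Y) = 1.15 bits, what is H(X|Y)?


H(X|Y) = H(X,Y) - H(Y) = 4.32 - 1.15 = 3.17

3.17 bits


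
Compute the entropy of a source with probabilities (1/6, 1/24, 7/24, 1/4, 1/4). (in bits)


H = -sum(p_i * log2(p_i)). Terms: -(1/6)*log2(1/6) = 0.430827; -(1/24)*log2(1/24) = 0.191040; -(7/24)*log2(7/24) = 0.518469; -(1/4)*log2(1/4) = 0.500000; -(1/4)*log2(1/4) = 0.500000. H = 0.430827 + 0.191040 + 0.518469 + 0.500000 + 0.500000 = 2.1403

2.1403 bits


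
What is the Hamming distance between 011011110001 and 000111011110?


Count differing positions: . ^ ^ ^ . . ^ . ^ ^ ^ ^ = 8 differences

8


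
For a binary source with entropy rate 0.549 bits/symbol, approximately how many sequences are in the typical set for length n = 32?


log2|A_typical| = nH = 32 * 0.549 = 17.568, so |A_typical| ~ 2^17.568 = 1.943e+05

1.943e+05


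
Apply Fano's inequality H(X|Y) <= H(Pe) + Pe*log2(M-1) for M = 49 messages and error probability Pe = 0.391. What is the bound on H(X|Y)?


H(Pe) = -Pe*log2(Pe) - (1-Pe)*log2(1-Pe) = -0.391*log2(0.391) - 0.609*log2(0.609) = 0.529711 + 0.435731 = 0.9654. Pe*log2(M-1) = 0.391*log2(48) = 2.183720. Bound = H(Pe) + Pe*log2(M-1) = 0.529711 + 0.435731 + 2.183720 = 3.1492

3.1492 bits


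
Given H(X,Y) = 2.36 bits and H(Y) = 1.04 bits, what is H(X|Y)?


H(X|Y) = H(X,Y) - H(Y) = 2.36 - 1.04 = 1.32

1.32 bits


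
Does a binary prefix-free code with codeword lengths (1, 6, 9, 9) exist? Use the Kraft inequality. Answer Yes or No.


Kraft sum = sum(2^(-l_i)) = 0.5195, need <= 1. Result: satisfied (a binary prefix-free code with these lengths exists)

Yes


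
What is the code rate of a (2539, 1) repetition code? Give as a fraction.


Rate = k/n = 1/2539

1/2539


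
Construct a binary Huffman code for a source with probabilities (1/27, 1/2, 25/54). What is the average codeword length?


Huffman construction (repeatedly merge the two least-probable nodes; each merge adds 1 bit to every symbol beneath it): 1/27 + 25/54 = 1/2; 1/2 + 1/2 = 1. Resulting codeword lengths (in the order the probabilities were given): (2, 1, 2). L_avg = sum(p_i * l_i) = 1/27*2 + 1/2*1 + 25/54*2 = 3/2 = 1.5

1.5 bits


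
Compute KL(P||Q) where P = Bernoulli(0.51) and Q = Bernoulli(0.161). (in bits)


KL = p*log2(p/q) + (1-p)*log2((1-p)/(1-q)) = 0.51*log2(0.51/0.161) + 0.49*log2(0.49/0.839) = 0.4682

0.4682 bits


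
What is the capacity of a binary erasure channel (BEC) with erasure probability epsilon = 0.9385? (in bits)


C = 1 - epsilon = 1 - 0.9385 = 0.0615

0.0615 bits


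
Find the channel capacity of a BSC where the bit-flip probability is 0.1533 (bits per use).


H(p) = -p*log2(p) - (1-p)*log2(1-p) = -0.1533*log2(0.1533) - 0.8467*log2(0.8467) = 0.414764 + 0.203273 = 0.618. C = 1 - H(p) = 1 - 0.618 = 0.382

0.382 bits


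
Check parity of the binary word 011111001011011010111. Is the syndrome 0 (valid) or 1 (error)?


Syndrome = XOR of all bits = 0 XOR 1 XOR 1 XOR 1 XOR 1 XOR 1 XOR 0 XOR 0 XOR 1 XOR 0 XOR 1 XOR 1 XOR 0 XOR 1 XOR 1 XOR 0 XOR 1 XOR 0 XOR 1 XOR 1 XOR 1 = 0

0


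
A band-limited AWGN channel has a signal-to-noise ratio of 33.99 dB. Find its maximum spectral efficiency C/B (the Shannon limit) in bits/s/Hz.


SNR_linear = 10^(33.99/10) = 2506.1093; C/B = log2(1 + SNR_linear) = log2(1 + 2506.1093) = 11.2918

11.2918 bits/s/Hz


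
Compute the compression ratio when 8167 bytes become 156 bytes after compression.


Ratio = original / compressed = 8167 / 156 = 52.3526

52.3526


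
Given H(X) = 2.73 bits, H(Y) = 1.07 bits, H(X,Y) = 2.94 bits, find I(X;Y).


I(X;Y) = H(X) + H(Y) - H(X,Y) = 2.73 + 1.07 - 2.94 = 0.86

0.86 bits


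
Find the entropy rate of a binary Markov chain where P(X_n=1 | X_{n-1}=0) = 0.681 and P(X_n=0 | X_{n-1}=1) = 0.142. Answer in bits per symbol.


Stationary distribution: pi_0 = p10/(p01+p10) = 0.1725, pi_1 = 0.8275. Entropy rate H' = pi_0*H(p01) + pi_1*H(p10) = 0.1725*0.9033 + 0.8275*0.5895 = 0.6436

0.6436 bits/symbol


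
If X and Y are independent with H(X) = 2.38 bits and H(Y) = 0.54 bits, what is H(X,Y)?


For independent variables, H(X,Y) = H(X) + H(Y) = 2.38 + 0.54 = 2.92

2.92 bits


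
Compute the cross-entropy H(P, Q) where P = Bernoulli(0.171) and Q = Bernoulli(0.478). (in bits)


H(P,Q) = -p*log2(q) - (1-p)*log2(1-q). -0.171*log2(0.478) = 0.182101; -0.829*log2(0.522) = 0.777501. H(P,Q) = 0.182101 + 0.777501 = 0.9596

0.9596 bits


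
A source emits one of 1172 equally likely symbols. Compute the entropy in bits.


H = log2(n) = log2(1172) = 10.1948

10.1948 bits


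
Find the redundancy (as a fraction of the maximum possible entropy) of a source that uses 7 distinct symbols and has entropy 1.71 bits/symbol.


H_max = log2(K) = log2(7) = 2.8074 bits/symbol. Redundancy = 1 - H/H_max = 1 - 1.71/2.8074 = 1 - 0.6091 = 0.3909

0.3909


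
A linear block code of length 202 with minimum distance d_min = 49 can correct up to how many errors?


Correction capability = floor((d-1)/2) = floor((49-1)/2) = 24

24 errors


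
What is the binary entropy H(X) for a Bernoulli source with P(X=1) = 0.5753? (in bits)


H = -p*log2(p) - (1-p)*log2(1-p). -0.5753*log2(0.5753) = 0.458867; -0.4247*log2(0.4247) = 0.524710. H = 0.458867 + 0.524710 = 0.9836

0.9836 bits


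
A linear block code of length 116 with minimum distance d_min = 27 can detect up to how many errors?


Detection capability = d_min - 1 = 27 - 1 = 26

26 errors


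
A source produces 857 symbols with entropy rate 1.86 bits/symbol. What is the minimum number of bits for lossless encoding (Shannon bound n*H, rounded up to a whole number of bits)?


Minimum bits >= n * H = 857 * 1.86 = 1594.02, rounded up to a whole number of bits = 1595

1595 bits


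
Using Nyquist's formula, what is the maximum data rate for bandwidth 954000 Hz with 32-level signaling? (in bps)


Rate = 2 * B * log2(M) = 2 * 954000 * 5.0 = 9540000.0

9540000.0 bps


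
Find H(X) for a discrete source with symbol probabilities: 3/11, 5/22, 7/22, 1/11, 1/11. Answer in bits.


H = -sum(p_i * log2(p_i)). Terms: -(3/11)*log2(3/11) = 0.511219; -(5/22)*log2(5/22) = 0.485796; -(7/22)*log2(7/22) = 0.525661; -(1/11)*log2(1/11) = 0.314494; -(1/11)*log2(1/11) = 0.314494. H = 0.511219 + 0.485796 + 0.525661 + 0.314494 + 0.314494 = 2.1517

2.1517 bits


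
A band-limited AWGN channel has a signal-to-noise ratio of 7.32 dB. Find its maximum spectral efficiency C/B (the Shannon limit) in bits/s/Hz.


SNR_linear = 10^(7.32/10) = 5.3951; C/B = log2(1 + SNR_linear) = log2(1 + 5.3951) = 2.677

2.677 bits/s/Hz


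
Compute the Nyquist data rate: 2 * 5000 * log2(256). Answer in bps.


Rate = 2 * B * log2(M) = 2 * 5000 * 8.0 = 80000.0

80000.0 bps


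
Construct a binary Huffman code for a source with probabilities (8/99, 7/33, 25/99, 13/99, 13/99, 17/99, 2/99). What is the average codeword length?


Huffman construction (repeatedly merge the two least-probable nodes; each merge adds 1 bit to every symbol beneath it): 2/99 + 8/99 = 10/99; 10/99 + 13/99 = 23/99; 13/99 + 17/99 = 10/33; 7/33 + 23/99 = 4/9; 25/99 + 10/33 = 5/9; 4/9 + 5/9 = 1. Resulting codeword lengths (in the order the probabilities were given): (4, 2, 2, 3, 3, 3, 4). L_avg = sum(p_i * l_i) = 8/99*4 + 7/33*2 + 25/99*2 + 13/99*3 + 13/99*3 + 17/99*3 + 2/99*4 = 29/11 = 2.6364

2.6364 bits


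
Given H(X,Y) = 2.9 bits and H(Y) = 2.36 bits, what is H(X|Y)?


H(X|Y) = H(X,Y) - H(Y) = 2.9 - 2.36 = 0.54

0.54 bits


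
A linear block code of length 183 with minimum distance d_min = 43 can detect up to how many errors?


Detection capability = d_min - 1 = 43 - 1 = 42

42 errors


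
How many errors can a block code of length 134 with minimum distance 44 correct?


Correction capability = floor((d-1)/2) = floor((44-1)/2) = 21

21 errors


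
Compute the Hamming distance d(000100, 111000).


Count differing positions: ^ ^ ^ ^ . . = 4 differences

4


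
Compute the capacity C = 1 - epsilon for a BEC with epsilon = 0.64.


C = 1 - epsilon = 1 - 0.64 = 0.36

0.36 bits


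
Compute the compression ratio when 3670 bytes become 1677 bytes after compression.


Ratio = original / compressed = 3670 / 1677 = 2.1884

2.1884


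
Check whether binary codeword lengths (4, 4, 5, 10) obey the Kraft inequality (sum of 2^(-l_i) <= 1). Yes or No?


Kraft sum = sum(2^(-l_i)) = 0.1572, need <= 1. Result: satisfied (a binary prefix-free code with these lengths exists)

Yes


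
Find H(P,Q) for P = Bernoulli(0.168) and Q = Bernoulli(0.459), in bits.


H(P,Q) = -p*log2(q) - (1-p)*log2(1-q). -0.168*log2(0.459) = 0.188737; -0.832*log2(0.541) = 0.737401. H(P,Q) = 0.188737 + 0.737401 = 0.9261

0.9261 bits


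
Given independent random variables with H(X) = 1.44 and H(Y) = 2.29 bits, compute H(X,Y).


For independent variables, H(X,Y) = H(X) + H(Y) = 1.44 + 2.29 = 3.73

3.73 bits


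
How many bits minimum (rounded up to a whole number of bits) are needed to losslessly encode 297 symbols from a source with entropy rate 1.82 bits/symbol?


Minimum bits >= n * H = 297 * 1.82 = 540.54, rounded up to a whole number of bits = 541

541 bits


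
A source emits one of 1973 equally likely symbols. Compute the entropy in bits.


H = log2(n) = log2(1973) = 10.9462

10.9462 bits


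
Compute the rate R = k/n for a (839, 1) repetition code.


Rate = k/n = 1/839

1/839


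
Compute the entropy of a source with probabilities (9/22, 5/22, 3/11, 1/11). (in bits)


H = -sum(p_i * log2(p_i)). Terms: -(9/22)*log2(9/22) = 0.527525; -(5/22)*log2(5/22) = 0.485796; -(3/11)*log2(3/11) = 0.511219; -(1/11)*log2(1/11) = 0.314494. H = 0.527525 + 0.485796 + 0.511219 + 0.314494 = 1.839

1.839 bits


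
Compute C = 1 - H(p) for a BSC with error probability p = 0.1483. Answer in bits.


H(p) = -p*log2(p) - (1-p)*log2(1-p) = -0.1483*log2(0.1483) - 0.8517*log2(0.8517) = 0.408331 + 0.197239 = 0.6056. C = 1 - H(p) = 1 - 0.6056 = 0.3944

0.3944 bits


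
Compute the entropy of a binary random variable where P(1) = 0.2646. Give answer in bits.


H = -p*log2(p) - (1-p)*log2(1-p). -0.2646*log2(0.2646) = 0.507533; -0.7354*log2(0.7354) = 0.326076. H = 0.507533 + 0.326076 = 0.8336

0.8336 bits


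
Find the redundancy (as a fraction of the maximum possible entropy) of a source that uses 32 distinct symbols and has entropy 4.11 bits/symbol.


H_max = log2(K) = log2(32) = 5.0 bits/symbol. Redundancy = 1 - H/H_max = 1 - 4.11/5.0 = 1 - 0.822 = 0.178

0.178


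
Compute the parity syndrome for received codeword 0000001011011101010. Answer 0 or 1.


Syndrome = XOR of all bits = 0 XOR 0 XOR 0 XOR 0 XOR 0 XOR 0 XOR 1 XOR 0 XOR 1 XOR 1 XOR 0 XOR 1 XOR 1 XOR 1 XOR 0 XOR 1 XOR 0 XOR 1 XOR 0 = 0

0


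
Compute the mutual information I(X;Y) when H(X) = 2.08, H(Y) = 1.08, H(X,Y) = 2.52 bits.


I(X;Y) = H(X) + H(Y) - H(X,Y) = 2.08 + 1.08 - 2.52 = 0.64

0.64 bits


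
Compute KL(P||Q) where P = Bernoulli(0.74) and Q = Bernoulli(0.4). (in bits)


KL = p*log2(p/q) + (1-p)*log2((1-p)/(1-q)) = 0.74*log2(0.74/0.4) + 0.26*log2(0.26/0.6) = 0.3431

0.3431 bits


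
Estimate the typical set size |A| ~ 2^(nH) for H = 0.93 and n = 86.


log2|A_typical| = nH = 86 * 0.93 = 79.98, so |A_typical| ~ 2^79.98 = 1.192e+24

1.192e+24


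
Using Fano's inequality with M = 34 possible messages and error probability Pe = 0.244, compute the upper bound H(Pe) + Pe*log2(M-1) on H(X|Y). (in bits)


H(Pe) = -Pe*log2(Pe) - (1-Pe)*log2(1-Pe) = -0.244*log2(0.244) - 0.756*log2(0.756) = 0.496551 + 0.305078 = 0.8016. Pe*log2(M-1) = 0.244*log2(33) = 1.230832. Bound = H(Pe) + Pe*log2(M-1) = 0.496551 + 0.305078 + 1.230832 = 2.0325

2.0325 bits


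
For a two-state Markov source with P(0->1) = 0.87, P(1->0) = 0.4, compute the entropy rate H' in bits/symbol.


Stationary distribution: pi_0 = p10/(p01+p10) = 0.315, pi_1 = 0.685. Entropy rate H' = pi_0*H(p01) + pi_1*H(p10) = 0.315*0.5574 + 0.685*0.971 = 0.8407

0.8407 bits/symbol


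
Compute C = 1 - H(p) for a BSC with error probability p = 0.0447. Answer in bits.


H(p) = -p*log2(p) - (1-p)*log2(1-p) = -0.0447*log2(0.0447) - 0.9553*log2(0.9553) = 0.200416 + 0.063025 = 0.2634. C = 1 - H(p) = 1 - 0.2634 = 0.7366

0.7366 bits


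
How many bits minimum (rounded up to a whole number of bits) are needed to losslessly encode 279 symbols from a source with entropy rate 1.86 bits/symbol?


Minimum bits >= n * H = 279 * 1.86 = 518.94, rounded up to a whole number of bits = 519

519 bits


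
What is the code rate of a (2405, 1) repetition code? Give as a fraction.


Rate = k/n = 1/2405

1/2405


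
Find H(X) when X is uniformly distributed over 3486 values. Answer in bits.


H = log2(n) = log2(3486) = 11.7674

11.7674 bits


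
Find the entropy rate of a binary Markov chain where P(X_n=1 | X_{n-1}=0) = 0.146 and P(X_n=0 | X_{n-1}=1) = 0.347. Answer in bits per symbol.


Stationary distribution: pi_0 = p10/(p01+p10) = 0.7039, pi_1 = 0.2961. Entropy rate H' = pi_0*H(p01) + pi_1*H(p10) = 0.7039*0.5997 + 0.2961*0.9314 = 0.6979

0.6979 bits/symbol


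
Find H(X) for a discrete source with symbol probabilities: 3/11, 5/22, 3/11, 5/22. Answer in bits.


H = -sum(p_i * log2(p_i)). Terms: -(3/11)*log2(3/11) = 0.511219; -(5/22)*log2(5/22) = 0.485796; -(3/11)*log2(3/11) = 0.511219; -(5/22)*log2(5/22) = 0.485796. H = 0.511219 + 0.485796 + 0.511219 + 0.485796 = 1.994

1.994 bits


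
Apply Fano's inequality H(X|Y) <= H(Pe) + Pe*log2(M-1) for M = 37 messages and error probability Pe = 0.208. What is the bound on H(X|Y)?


H(Pe) = -Pe*log2(Pe) - (1-Pe)*log2(1-Pe) = -0.208*log2(0.208) - 0.792*log2(0.792) = 0.471192 + 0.266451 = 0.7376. Pe*log2(M-1) = 0.208*log2(36) = 1.075344. Bound = H(Pe) + Pe*log2(M-1) = 0.471192 + 0.266451 + 1.075344 = 1.813

1.813 bits


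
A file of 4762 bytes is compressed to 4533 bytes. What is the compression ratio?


Ratio = original / compressed = 4762 / 4533 = 1.0505

1.0505


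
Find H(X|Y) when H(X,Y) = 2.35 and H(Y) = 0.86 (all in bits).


H(X|Y) = H(X,Y) - H(Y) = 2.35 - 0.86 = 1.49

1.49 bits


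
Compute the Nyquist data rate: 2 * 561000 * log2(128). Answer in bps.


Rate = 2 * B * log2(M) = 2 * 561000 * 7.0 = 7854000.0

7854000.0 bps


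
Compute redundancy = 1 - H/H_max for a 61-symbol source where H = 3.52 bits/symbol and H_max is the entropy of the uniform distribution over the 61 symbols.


H_max = log2(K) = log2(61) = 5.9307 bits/symbol. Redundancy = 1 - H/H_max = 1 - 3.52/5.9307 = 1 - 0.5935 = 0.4065

0.4065


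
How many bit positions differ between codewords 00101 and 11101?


Count differing positions: ^ ^ . . . = 2 differences

2


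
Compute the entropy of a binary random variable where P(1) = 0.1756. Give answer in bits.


H = -p*log2(p) - (1-p)*log2(1-p). -0.1756*log2(0.1756) = 0.440692; -0.8244*log2(0.8244) = 0.229664. H = 0.440692 + 0.229664 = 0.6704

0.6704 bits


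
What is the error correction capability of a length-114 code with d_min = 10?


Correction capability = floor((d-1)/2) = floor((10-1)/2) = 4

4 errors


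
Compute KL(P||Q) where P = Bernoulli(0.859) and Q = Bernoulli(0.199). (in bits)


KL = p*log2(p/q) + (1-p)*log2((1-p)/(1-q)) = 0.859*log2(0.859/0.199) + 0.141*log2(0.141/0.801) = 1.459

1.459 bits


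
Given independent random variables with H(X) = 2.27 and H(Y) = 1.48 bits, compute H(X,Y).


For independent variables, H(X,Y) = H(X) + H(Y) = 2.27 + 1.48 = 3.75

3.75 bits


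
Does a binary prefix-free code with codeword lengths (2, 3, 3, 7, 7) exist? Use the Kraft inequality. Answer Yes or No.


Kraft sum = sum(2^(-l_i)) = 0.5156, need <= 1. Result: satisfied (a binary prefix-free code with these lengths exists)

Yes


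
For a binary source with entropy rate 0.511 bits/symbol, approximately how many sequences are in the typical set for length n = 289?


log2|A_typical| = nH = 289 * 0.511 = 147.679, so |A_typical| ~ 2^147.679 = 2.856e+44

2.856e+44


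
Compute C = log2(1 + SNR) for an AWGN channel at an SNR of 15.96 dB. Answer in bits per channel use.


SNR_linear = 10^(15.96/10) = 39.4457; C = log2(1 + SNR_linear) = log2(1 + 39.4457) = 5.3379

5.3379 bits/channel use


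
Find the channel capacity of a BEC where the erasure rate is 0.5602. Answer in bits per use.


C = 1 - epsilon = 1 - 0.5602 = 0.4398

0.4398 bits


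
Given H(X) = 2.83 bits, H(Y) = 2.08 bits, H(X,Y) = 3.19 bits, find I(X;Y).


I(X;Y) = H(X) + H(Y) - H(X,Y) = 2.83 + 2.08 - 3.19 = 1.72

1.72 bits


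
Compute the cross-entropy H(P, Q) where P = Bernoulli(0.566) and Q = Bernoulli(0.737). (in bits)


H(P,Q) = -p*log2(q) - (1-p)*log2(1-q). -0.566*log2(0.737) = 0.249189; -0.434*log2(0.263) = 0.836260. H(P,Q) = 0.249189 + 0.836260 = 1.0854

1.0854 bits


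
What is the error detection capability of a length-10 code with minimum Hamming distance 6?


Detection capability = d_min - 1 = 6 - 1 = 5

5 errors


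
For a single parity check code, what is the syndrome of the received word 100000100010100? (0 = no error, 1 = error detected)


Syndrome = XOR of all bits = 1 XOR 0 XOR 0 XOR 0 XOR 0 XOR 0 XOR 1 XOR 0 XOR 0 XOR 0 XOR 1 XOR 0 XOR 1 XOR 0 XOR 0 = 0

0


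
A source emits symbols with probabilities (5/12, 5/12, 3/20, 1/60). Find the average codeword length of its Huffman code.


Huffman construction (repeatedly merge the two least-probable nodes; each merge adds 1 bit to every symbol beneath it): 1/60 + 3/20 = 1/6; 1/6 + 5/12 = 7/12; 5/12 + 7/12 = 1. Resulting codeword lengths (in the order the probabilities were given): (2, 1, 3, 3). L_avg = sum(p_i * l_i) = 5/12*2 + 5/12*1 + 3/20*3 + 1/60*3 = 7/4 = 1.75

1.75 bits


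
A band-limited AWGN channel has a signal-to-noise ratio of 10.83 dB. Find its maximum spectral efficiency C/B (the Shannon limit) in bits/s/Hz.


SNR_linear = 10^(10.83/10) = 12.106; C/B = log2(1 + SNR_linear) = log2(1 + 12.106) = 3.7122

3.7122 bits/s/Hz


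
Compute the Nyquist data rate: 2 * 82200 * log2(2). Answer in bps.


Rate = 2 * B * log2(M) = 2 * 82200 * 1.0 = 164400.0

164400.0 bps


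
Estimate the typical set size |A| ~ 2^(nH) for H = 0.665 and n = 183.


log2|A_typical| = nH = 183 * 0.665 = 121.695, so |A_typical| ~ 2^121.695 = 4.304e+36

4.304e+36


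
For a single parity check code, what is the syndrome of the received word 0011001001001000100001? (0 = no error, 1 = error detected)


Syndrome = XOR of all bits = 0 XOR 0 XOR 1 XOR 1 XOR 0 XOR 0 XOR 1 XOR 0 XOR 0 XOR 1 XOR 0 XOR 0 XOR 1 XOR 0 XOR 0 XOR 0 XOR 1 XOR 0 XOR 0 XOR 0 XOR 0 XOR 1 = 1

1


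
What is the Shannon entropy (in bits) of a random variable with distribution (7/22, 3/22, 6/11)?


H = -sum(p_i * log2(p_i)). Terms: -(7/22)*log2(7/22) = 0.525661; -(3/22)*log2(3/22) = 0.391973; -(6/11)*log2(6/11) = 0.476983. H = 0.525661 + 0.391973 + 0.476983 = 1.3946

1.3946 bits


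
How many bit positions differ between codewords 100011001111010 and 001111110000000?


Count differing positions: ^ . ^ ^ . . ^ ^ ^ ^ ^ ^ . ^ . = 10 differences

10


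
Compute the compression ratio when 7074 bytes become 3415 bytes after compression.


Ratio = original / compressed = 7074 / 3415 = 2.0714

2.0714


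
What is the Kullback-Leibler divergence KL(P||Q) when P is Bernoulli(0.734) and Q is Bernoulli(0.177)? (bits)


KL = p*log2(p/q) + (1-p)*log2((1-p)/(1-q)) = 0.734*log2(0.734/0.177) + 0.266*log2(0.266/0.823) = 1.0728

1.0728 bits


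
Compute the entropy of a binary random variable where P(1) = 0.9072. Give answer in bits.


H = -p*log2(p) - (1-p)*log2(1-p). -0.9072*log2(0.9072) = 0.127468; -0.0928*log2(0.0928) = 0.318279. H = 0.127468 + 0.318279 = 0.4457

0.4457 bits


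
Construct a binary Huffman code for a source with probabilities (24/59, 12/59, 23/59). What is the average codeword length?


Huffman construction (repeatedly merge the two least-probable nodes; each merge adds 1 bit to every symbol beneath it): 12/59 + 23/59 = 35/59; 24/59 + 35/59 = 1. Resulting codeword lengths (in the order the probabilities were given): (1, 2, 2). L_avg = sum(p_i * l_i) = 24/59*1 + 12/59*2 + 23/59*2 = 94/59 = 1.5932

1.5932 bits


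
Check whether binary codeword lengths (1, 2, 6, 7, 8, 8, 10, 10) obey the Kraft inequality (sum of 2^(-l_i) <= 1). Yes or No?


Kraft sum = sum(2^(-l_i)) = 0.7832, need <= 1. Result: satisfied (a binary prefix-free code with these lengths exists)

Yes


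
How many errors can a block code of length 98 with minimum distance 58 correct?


Correction capability = floor((d-1)/2) = floor((58-1)/2) = 28

28 errors


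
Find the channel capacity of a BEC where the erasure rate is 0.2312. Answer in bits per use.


C = 1 - epsilon = 1 - 0.2312 = 0.7688

0.7688 bits


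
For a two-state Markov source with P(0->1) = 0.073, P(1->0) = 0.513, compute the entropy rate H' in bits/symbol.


Stationary distribution: pi_0 = p10/(p01+p10) = 0.8754, pi_1 = 0.1246. Entropy rate H' = pi_0*H(p01) + pi_1*H(p10) = 0.8754*0.377 + 0.1246*0.9995 = 0.4546

0.4546 bits/symbol


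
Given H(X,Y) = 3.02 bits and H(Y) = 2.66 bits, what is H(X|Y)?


H(X|Y) = H(X,Y) - H(Y) = 3.02 - 2.66 = 0.36

0.36 bits


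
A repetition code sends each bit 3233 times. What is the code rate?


Rate = k/n = 1/3233

1/3233


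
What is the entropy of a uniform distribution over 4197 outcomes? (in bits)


H = log2(n) = log2(4197) = 12.0351

12.0351 bits


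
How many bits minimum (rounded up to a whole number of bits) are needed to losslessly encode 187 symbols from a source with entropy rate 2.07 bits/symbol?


Minimum bits >= n * H = 187 * 2.07 = 387.09, rounded up to a whole number of bits = 388

388 bits


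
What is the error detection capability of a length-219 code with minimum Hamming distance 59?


Detection capability = d_min - 1 = 59 - 1 = 58

58 errors


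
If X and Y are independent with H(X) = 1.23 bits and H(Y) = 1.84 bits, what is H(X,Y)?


For independent variables, H(X,Y) = H(X) + H(Y) = 1.23 + 1.84 = 3.07

3.07 bits


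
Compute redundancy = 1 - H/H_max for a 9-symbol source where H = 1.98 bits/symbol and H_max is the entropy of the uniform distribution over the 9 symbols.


H_max = log2(K) = log2(9) = 3.1699 bits/symbol. Redundancy = 1 - H/H_max = 1 - 1.98/3.1699 = 1 - 0.6246 = 0.3754

0.3754


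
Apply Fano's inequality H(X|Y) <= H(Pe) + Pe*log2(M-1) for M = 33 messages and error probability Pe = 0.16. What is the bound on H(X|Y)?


H(Pe) = -Pe*log2(Pe) - (1-Pe)*log2(1-Pe) = -0.16*log2(0.16) - 0.84*log2(0.84) = 0.423017 + 0.211293 = 0.6343. Pe*log2(M-1) = 0.16*log2(32) = 0.800000. Bound = H(Pe) + Pe*log2(M-1) = 0.423017 + 0.211293 + 0.800000 = 1.4343

1.4343 bits


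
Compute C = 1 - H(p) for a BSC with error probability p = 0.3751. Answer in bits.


H(p) = -p*log2(p) - (1-p)*log2(1-p) = -0.3751*log2(0.3751) - 0.6249*log2(0.6249) = 0.530636 + 0.423871 = 0.9545. C = 1 - H(p) = 1 - 0.9545 = 0.0455

0.0455 bits


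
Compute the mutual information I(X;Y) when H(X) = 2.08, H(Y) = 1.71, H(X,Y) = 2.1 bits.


I(X;Y) = H(X) + H(Y) - H(X,Y) = 2.08 + 1.71 - 2.1 = 1.69

1.69 bits


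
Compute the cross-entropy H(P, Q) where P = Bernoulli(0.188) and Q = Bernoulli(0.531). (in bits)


H(P,Q) = -p*log2(q) - (1-p)*log2(1-q). -0.188*log2(0.531) = 0.171685; -0.812*log2(0.469) = 0.886980. H(P,Q) = 0.171685 + 0.886980 = 1.0587

1.0587 bits


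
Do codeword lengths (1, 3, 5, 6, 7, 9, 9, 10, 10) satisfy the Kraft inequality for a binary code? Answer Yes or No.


Kraft sum = sum(2^(-l_i)) = 0.6855, need <= 1. Result: satisfied (a binary prefix-free code with these lengths exists)

Yes


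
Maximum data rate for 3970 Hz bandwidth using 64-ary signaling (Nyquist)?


Rate = 2 * B * log2(M) = 2 * 3970 * 6.0 = 47640.0

47640.0 bps


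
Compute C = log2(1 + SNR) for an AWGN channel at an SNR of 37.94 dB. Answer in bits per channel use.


SNR_linear = 10^(37.94/10) = 6223.0029; C = log2(1 + SNR_linear) = log2(1 + 6223.0029) = 12.6036

12.6036 bits/channel use


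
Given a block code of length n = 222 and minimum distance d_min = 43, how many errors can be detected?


Detection capability = d_min - 1 = 43 - 1 = 42

42 errors


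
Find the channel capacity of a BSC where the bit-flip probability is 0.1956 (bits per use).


H(p) = -p*log2(p) - (1-p)*log2(1-p) = -0.1956*log2(0.1956) - 0.8044*log2(0.8044) = 0.460447 + 0.252594 = 0.713. C = 1 - H(p) = 1 - 0.713 = 0.287

0.287 bits


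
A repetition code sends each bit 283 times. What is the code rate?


Rate = k/n = 1/283

1/283


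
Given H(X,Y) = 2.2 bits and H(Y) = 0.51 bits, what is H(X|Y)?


H(X|Y) = H(X,Y) - H(Y) = 2.2 - 0.51 = 1.69

1.69 bits


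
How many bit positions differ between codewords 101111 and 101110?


Count differing positions: . . . . . ^ = 1 differences

1


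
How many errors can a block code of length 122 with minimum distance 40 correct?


Correction capability = floor((d-1)/2) = floor((40-1)/2) = 19

19 errors


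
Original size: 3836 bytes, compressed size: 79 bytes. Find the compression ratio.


Ratio = original / compressed = 3836 / 79 = 48.557

48.557


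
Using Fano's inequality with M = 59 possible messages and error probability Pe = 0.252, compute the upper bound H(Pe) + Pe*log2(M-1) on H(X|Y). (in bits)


H(Pe) = -Pe*log2(Pe) - (1-Pe)*log2(1-Pe) = -0.252*log2(0.252) - 0.748*log2(0.748) = 0.501103 + 0.313330 = 0.8144. Pe*log2(M-1) = 0.252*log2(58) = 1.476211. Bound = H(Pe) + Pe*log2(M-1) = 0.501103 + 0.313330 + 1.476211 = 2.2906

2.2906 bits


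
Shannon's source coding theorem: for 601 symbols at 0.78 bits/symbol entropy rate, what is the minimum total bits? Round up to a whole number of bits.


Minimum bits >= n * H = 601 * 0.78 = 468.78, rounded up to a whole number of bits = 469

469 bits


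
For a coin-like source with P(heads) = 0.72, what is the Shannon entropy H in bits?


H = -p*log2(p) - (1-p)*log2(1-p). -0.72*log2(0.72) = 0.341230; -0.28*log2(0.28) = 0.514220. H = 0.341230 + 0.514220 = 0.8555

0.8555 bits


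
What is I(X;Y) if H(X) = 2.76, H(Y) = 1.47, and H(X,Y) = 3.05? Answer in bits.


I(X;Y) = H(X) + H(Y) - H(X,Y) = 2.76 + 1.47 - 3.05 = 1.18

1.18 bits


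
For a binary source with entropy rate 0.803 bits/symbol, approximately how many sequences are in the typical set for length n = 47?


log2|A_typical| = nH = 47 * 0.803 = 37.741, so |A_typical| ~ 2^37.741 = 2.297e+11

2.297e+11


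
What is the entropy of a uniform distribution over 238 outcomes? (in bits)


H = log2(n) = log2(238) = 7.8948

7.8948 bits


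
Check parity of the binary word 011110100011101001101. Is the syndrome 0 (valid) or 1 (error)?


Syndrome = XOR of all bits = 0 XOR 1 XOR 1 XOR 1 XOR 1 XOR 0 XOR 1 XOR 0 XOR 0 XOR 0 XOR 1 XOR 1 XOR 1 XOR 0 XOR 1 XOR 0 XOR 0 XOR 1 XOR 1 XOR 0 XOR 1 = 0

0


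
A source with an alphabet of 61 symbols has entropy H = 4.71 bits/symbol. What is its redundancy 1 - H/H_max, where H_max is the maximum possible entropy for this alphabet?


H_max = log2(K) = log2(61) = 5.9307 bits/symbol. Redundancy = 1 - H/H_max = 1 - 4.71/5.9307 = 1 - 0.7942 = 0.2058

0.2058


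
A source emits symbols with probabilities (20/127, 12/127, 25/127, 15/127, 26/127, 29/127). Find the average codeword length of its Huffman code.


Huffman construction (repeatedly merge the two least-probable nodes; each merge adds 1 bit to every symbol beneath it): 12/127 + 15/127 = 27/127; 20/127 + 25/127 = 45/127; 26/127 + 27/127 = 53/127; 29/127 + 45/127 = 74/127; 53/127 + 74/127 = 1. Resulting codeword lengths (in the order the probabilities were given): (3, 3, 3, 3, 2, 2). L_avg = sum(p_i * l_i) = 20/127*3 + 12/127*3 + 25/127*3 + 15/127*3 + 26/127*2 + 29/127*2 = 326/127 = 2.5669

2.5669 bits


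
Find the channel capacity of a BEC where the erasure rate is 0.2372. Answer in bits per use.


C = 1 - epsilon = 1 - 0.2372 = 0.7628

0.7628 bits


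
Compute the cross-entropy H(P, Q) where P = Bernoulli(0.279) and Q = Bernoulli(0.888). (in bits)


H(P,Q) = -p*log2(q) - (1-p)*log2(1-q). -0.279*log2(0.888) = 0.047812; -0.721*log2(0.112) = 2.277228. H(P,Q) = 0.047812 + 2.277228 = 2.325

2.325 bits


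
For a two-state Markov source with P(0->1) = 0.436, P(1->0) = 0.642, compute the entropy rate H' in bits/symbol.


Stationary distribution: pi_0 = p10/(p01+p10) = 0.5955, pi_1 = 0.4045. Entropy rate H' = pi_0*H(p01) + pi_1*H(p10) = 0.5955*0.9881 + 0.4045*0.941 = 0.9691

0.9691 bits/symbol


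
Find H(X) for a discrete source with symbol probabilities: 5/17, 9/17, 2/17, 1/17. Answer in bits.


H = -sum(p_i * log2(p_i)). Terms: -(5/17)*log2(5/17) = 0.519275; -(9/17)*log2(9/17) = 0.485755; -(2/17)*log2(2/17) = 0.363231; -(1/17)*log2(1/17) = 0.240439. H = 0.519275 + 0.485755 + 0.363231 + 0.240439 = 1.6087

1.6087 bits


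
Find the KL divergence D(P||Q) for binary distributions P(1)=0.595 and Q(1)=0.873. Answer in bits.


KL = p*log2(p/q) + (1-p)*log2((1-p)/(1-q)) = 0.595*log2(0.595/0.873) + 0.405*log2(0.405/0.127) = 0.3485

0.3485 bits


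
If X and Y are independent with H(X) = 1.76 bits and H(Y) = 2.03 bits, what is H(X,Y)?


For independent variables, H(X,Y) = H(X) + H(Y) = 1.76 + 2.03 = 3.79

3.79 bits


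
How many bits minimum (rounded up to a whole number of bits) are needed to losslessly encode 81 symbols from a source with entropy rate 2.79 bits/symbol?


Minimum bits >= n * H = 81 * 2.79 = 225.99, rounded up to a whole number of bits = 226

226 bits


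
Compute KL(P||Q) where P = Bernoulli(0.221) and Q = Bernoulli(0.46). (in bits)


KL = p*log2(p/q) + (1-p)*log2((1-p)/(1-q)) = 0.221*log2(0.221/0.46) + 0.779*log2(0.779/0.54) = 0.1781

0.1781 bits


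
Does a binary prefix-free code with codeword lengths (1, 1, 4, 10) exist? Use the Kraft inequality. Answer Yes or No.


Kraft sum = sum(2^(-l_i)) = 1.0635, need <= 1. Result: violated (a binary prefix-free code with these lengths cannot exist)

No


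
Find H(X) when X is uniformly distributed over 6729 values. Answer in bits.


H = log2(n) = log2(6729) = 12.7162

12.7162 bits


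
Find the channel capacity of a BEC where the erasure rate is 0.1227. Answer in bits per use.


C = 1 - epsilon = 1 - 0.1227 = 0.8773

0.8773 bits


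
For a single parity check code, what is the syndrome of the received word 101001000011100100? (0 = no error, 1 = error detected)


Syndrome = XOR of all bits = 1 XOR 0 XOR 1 XOR 0 XOR 0 XOR 1 XOR 0 XOR 0 XOR 0 XOR 0 XOR 1 XOR 1 XOR 1 XOR 0 XOR 0 XOR 1 XOR 0 XOR 0 = 1

1


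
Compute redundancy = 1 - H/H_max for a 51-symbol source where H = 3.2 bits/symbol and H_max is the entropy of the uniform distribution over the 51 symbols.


H_max = log2(K) = log2(51) = 5.6724 bits/symbol. Redundancy = 1 - H/H_max = 1 - 3.2/5.6724 = 1 - 0.5641 = 0.4359

0.4359
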